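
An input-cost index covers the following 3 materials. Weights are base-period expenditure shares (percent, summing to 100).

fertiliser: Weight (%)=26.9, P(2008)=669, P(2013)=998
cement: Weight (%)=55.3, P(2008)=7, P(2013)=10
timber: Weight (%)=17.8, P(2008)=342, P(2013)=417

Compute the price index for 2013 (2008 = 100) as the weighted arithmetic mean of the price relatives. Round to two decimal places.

140.83

fertiliser: 26.9 × (998/669) = 26.9 × 1.491779 = 40.1288
cement: 55.3 × (10/7) = 55.3 × 1.428571 = 79.0000
timber: 17.8 × (417/342) = 17.8 × 1.219298 = 21.7035
Index = Σ wᵢ·(p₁ᵢ/p₀ᵢ) = 40.1288 + 79.0000 + 21.7035 = 140.8324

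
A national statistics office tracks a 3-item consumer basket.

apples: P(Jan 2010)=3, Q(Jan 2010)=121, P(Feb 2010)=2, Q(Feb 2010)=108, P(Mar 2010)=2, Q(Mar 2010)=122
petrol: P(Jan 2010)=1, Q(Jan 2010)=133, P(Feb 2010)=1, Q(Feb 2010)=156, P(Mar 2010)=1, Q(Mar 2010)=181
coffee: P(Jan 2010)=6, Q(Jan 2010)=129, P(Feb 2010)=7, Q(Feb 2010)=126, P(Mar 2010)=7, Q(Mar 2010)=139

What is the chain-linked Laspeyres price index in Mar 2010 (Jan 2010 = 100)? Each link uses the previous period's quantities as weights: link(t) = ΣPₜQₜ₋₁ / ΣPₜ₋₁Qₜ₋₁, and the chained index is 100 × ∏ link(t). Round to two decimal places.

Link Jan 2010→Feb 2010:
ΣP(Feb 2010)Q(Jan 2010) = 2×121 + 1×133 + 7×129 = 242 + 133 + 903 = 1278
ΣP(Jan 2010)Q(Jan 2010) = 3×121 + 1×133 + 6×129 = 363 + 133 + 774 = 1270
link = 1278/1270 = 1.006299
Link Feb 2010→Mar 2010:
ΣP(Mar 2010)Q(Feb 2010) = 2×108 + 1×156 + 7×126 = 216 + 156 + 882 = 1254
ΣP(Feb 2010)Q(Feb 2010) = 2×108 + 1×156 + 7×126 = 216 + 156 + 882 = 1254
link = 1254/1254 = 1.000000
Chained index = 100 × 1.006299 × 1.000000 = 100.6299

100.63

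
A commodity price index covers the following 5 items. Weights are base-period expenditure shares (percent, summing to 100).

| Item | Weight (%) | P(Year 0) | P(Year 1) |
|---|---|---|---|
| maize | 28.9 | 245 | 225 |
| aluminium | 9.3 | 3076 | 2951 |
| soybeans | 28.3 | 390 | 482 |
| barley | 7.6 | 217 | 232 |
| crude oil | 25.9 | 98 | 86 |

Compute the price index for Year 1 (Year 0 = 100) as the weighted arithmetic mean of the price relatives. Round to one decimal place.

maize: 28.9 × (225/245) = 28.9 × 0.918367 = 26.5408
aluminium: 9.3 × (2951/3076) = 9.3 × 0.959363 = 8.9221
soybeans: 28.3 × (482/390) = 28.3 × 1.235897 = 34.9759
barley: 7.6 × (232/217) = 7.6 × 1.069124 = 8.1253
crude oil: 25.9 × (86/98) = 25.9 × 0.877551 = 22.7286
Index = Σ wᵢ·(p₁ᵢ/p₀ᵢ) = 26.5408 + 8.9221 + 34.9759 + 8.1253 + 22.7286 = 101.2927

101.3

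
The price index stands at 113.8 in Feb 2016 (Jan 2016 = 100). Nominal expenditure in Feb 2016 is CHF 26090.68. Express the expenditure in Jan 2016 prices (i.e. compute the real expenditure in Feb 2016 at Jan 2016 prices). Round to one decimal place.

Real = Nominal ÷ (Index/100) = 26090.68 ÷ (113.8/100)
     = 26090.68 ÷ 1.138 = 22926.7838

22926.8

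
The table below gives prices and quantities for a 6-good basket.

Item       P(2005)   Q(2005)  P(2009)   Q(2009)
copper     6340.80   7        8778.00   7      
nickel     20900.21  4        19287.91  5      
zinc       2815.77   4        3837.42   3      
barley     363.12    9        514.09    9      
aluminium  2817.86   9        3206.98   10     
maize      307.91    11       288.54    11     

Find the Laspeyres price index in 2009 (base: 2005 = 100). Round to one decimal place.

111.3

Laspeyres price index uses base-period quantities as weights.
ΣP(2009)·Q(2005) = 8778.00×7 + 19287.91×4 + 3837.42×4 + 514.09×9 + 3206.98×9 + 288.54×11 = 61446 + 77151.64 + 15349.68 + 4626.81 + 28862.82 + 3173.94 = 190610.89
ΣP(2005)·Q(2005) = 6340.80×7 + 20900.21×4 + 2815.77×4 + 363.12×9 + 2817.86×9 + 307.91×11 = 44385.6 + 83600.84 + 11263.08 + 3268.08 + 25360.74 + 3387.01 = 171265.35
Index = 190610.89 / 171265.35 × 100 = 111.2957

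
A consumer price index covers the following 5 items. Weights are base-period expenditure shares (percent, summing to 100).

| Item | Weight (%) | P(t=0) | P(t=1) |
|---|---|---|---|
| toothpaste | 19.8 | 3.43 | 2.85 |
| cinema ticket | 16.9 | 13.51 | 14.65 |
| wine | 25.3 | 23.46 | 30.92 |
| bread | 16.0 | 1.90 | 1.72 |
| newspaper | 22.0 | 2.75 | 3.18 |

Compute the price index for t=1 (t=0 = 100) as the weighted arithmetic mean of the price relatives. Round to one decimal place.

108.0

toothpaste: 19.8 × (2.85/3.43) = 19.8 × 0.830904 = 16.4519
cinema ticket: 16.9 × (14.65/13.51) = 16.9 × 1.084382 = 18.3261
wine: 25.3 × (30.92/23.46) = 25.3 × 1.317988 = 33.3451
bread: 16.0 × (1.72/1.90) = 16.0 × 0.905263 = 14.4842
newspaper: 22.0 × (3.18/2.75) = 22.0 × 1.156364 = 25.4400
Index = Σ wᵢ·(p₁ᵢ/p₀ᵢ) = 16.4519 + 18.3261 + 33.3451 + 14.4842 + 25.4400 = 108.0473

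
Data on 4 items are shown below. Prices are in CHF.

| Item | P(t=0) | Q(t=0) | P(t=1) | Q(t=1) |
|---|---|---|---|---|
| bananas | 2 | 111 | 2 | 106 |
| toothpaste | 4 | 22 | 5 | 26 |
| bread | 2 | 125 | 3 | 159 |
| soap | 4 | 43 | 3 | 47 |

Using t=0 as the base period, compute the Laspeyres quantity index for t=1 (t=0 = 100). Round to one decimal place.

Laspeyres quantity index uses base-period prices as weights.
ΣP(t=0)·Q(t=1) = 2×106 + 4×26 + 2×159 + 4×47 = 212 + 104 + 318 + 188 = 822
ΣP(t=0)·Q(t=0) = 2×111 + 4×22 + 2×125 + 4×43 = 222 + 88 + 250 + 172 = 732
Index = 822 / 732 × 100 = 112.2951

112.3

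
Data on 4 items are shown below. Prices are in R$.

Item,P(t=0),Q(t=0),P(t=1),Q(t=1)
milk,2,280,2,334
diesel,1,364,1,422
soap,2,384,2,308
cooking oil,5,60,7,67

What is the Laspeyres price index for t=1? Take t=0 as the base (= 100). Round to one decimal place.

106.0

Laspeyres price index uses base-period quantities as weights.
ΣP(t=1)·Q(t=0) = 2×280 + 1×364 + 2×384 + 7×60 = 560 + 364 + 768 + 420 = 2112
ΣP(t=0)·Q(t=0) = 2×280 + 1×364 + 2×384 + 5×60 = 560 + 364 + 768 + 300 = 1992
Index = 2112 / 1992 × 100 = 106.0241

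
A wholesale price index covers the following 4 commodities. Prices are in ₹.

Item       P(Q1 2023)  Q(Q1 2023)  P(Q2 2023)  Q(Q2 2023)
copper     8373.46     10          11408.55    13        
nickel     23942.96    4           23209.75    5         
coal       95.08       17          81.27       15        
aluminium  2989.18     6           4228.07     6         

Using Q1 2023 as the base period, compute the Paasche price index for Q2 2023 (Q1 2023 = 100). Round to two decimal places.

Paasche price index uses current-period quantities as weights.
ΣP(Q2 2023)·Q(Q2 2023) = 11408.55×13 + 23209.75×5 + 81.27×15 + 4228.07×6 = 148311.15 + 116048.75 + 1219.05 + 25368.42 = 290947.37
ΣP(Q1 2023)·Q(Q2 2023) = 8373.46×13 + 23942.96×5 + 95.08×15 + 2989.18×6 = 108854.98 + 119714.8 + 1426.2 + 17935.08 = 247931.06
Index = 290947.37 / 247931.06 × 100 = 117.3501

117.35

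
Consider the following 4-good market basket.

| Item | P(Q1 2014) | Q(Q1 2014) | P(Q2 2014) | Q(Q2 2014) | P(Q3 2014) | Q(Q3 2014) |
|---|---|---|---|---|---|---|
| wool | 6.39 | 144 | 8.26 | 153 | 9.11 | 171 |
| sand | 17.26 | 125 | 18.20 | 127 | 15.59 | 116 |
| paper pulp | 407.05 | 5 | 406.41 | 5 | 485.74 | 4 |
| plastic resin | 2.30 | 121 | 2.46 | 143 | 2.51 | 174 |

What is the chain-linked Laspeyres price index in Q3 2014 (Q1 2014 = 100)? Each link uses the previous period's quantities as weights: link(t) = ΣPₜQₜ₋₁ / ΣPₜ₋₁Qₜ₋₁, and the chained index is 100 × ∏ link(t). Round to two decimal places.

111.12

Link Q1 2014→Q2 2014:
ΣP(Q2 2014)Q(Q1 2014) = 8.26×144 + 18.20×125 + 406.41×5 + 2.46×121 = 1189.44 + 2275 + 2032.05 + 297.66 = 5794.15
ΣP(Q1 2014)Q(Q1 2014) = 6.39×144 + 17.26×125 + 407.05×5 + 2.30×121 = 920.16 + 2157.5 + 2035.25 + 278.3 = 5391.21
link = 5794.15/5391.21 = 1.074740
Link Q2 2014→Q3 2014:
ΣP(Q3 2014)Q(Q2 2014) = 9.11×153 + 15.59×127 + 485.74×5 + 2.51×143 = 1393.83 + 1979.93 + 2428.7 + 358.93 = 6161.39
ΣP(Q2 2014)Q(Q2 2014) = 8.26×153 + 18.20×127 + 406.41×5 + 2.46×143 = 1263.78 + 2311.4 + 2032.05 + 351.78 = 5959.01
link = 6161.39/5959.01 = 1.033962
Chained index = 100 × 1.074740 × 1.033962 = 111.1241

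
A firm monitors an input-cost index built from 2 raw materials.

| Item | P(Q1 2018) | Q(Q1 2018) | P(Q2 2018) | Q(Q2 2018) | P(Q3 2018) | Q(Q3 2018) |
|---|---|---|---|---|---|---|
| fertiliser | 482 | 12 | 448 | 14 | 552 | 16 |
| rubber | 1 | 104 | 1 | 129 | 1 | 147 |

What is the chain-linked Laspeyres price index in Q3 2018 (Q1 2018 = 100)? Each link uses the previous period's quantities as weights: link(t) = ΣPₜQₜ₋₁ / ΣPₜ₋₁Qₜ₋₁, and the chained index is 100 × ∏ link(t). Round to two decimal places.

Link Q1 2018→Q2 2018:
ΣP(Q2 2018)Q(Q1 2018) = 448×12 + 1×104 = 5376 + 104 = 5480
ΣP(Q1 2018)Q(Q1 2018) = 482×12 + 1×104 = 5784 + 104 = 5888
link = 5480/5888 = 0.930707
Link Q2 2018→Q3 2018:
ΣP(Q3 2018)Q(Q2 2018) = 552×14 + 1×129 = 7728 + 129 = 7857
ΣP(Q2 2018)Q(Q2 2018) = 448×14 + 1×129 = 6272 + 129 = 6401
link = 7857/6401 = 1.227464
Chained index = 100 × 0.930707 × 1.227464 = 114.2409

114.24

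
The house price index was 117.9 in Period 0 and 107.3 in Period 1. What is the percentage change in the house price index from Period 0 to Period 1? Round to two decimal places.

-8.99%

Change = (107.3 − 117.9) / 117.9 × 100
       = -10.6 / 117.9 × 100 = -8.9907%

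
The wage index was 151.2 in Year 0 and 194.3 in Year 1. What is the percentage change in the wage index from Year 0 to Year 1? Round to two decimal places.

Change = (194.3 − 151.2) / 151.2 × 100
       = 43.1 / 151.2 × 100 = 28.5053%

28.51%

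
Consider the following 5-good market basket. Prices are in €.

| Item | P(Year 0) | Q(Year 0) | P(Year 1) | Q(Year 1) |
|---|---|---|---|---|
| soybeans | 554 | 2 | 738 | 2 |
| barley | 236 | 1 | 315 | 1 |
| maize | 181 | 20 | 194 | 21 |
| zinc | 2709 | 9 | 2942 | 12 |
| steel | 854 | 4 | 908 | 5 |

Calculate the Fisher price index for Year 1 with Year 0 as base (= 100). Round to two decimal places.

109.12

Laspeyres component (base-period weights):
ΣP(Year 1)Q(Year 0) = 738×2 + 315×1 + 194×20 + 2942×9 + 908×4 = 1476 + 315 + 3880 + 26478 + 3632 = 35781
ΣP(Year 0)Q(Year 0) = 554×2 + 236×1 + 181×20 + 2709×9 + 854×4 = 1108 + 236 + 3620 + 24381 + 3416 = 32761
L = 35781 / 32761 × 100 = 109.2183
Paasche component (current-period weights):
ΣP(Year 1)Q(Year 1) = 738×2 + 315×1 + 194×21 + 2942×12 + 908×5 = 1476 + 315 + 4074 + 35304 + 4540 = 45709
ΣP(Year 0)Q(Year 1) = 554×2 + 236×1 + 181×21 + 2709×12 + 854×5 = 1108 + 236 + 3801 + 32508 + 4270 = 41923
P = 45709 / 41923 × 100 = 109.0308
Fisher = √(L × P) = √(109.2183 × 109.0308) = 109.1245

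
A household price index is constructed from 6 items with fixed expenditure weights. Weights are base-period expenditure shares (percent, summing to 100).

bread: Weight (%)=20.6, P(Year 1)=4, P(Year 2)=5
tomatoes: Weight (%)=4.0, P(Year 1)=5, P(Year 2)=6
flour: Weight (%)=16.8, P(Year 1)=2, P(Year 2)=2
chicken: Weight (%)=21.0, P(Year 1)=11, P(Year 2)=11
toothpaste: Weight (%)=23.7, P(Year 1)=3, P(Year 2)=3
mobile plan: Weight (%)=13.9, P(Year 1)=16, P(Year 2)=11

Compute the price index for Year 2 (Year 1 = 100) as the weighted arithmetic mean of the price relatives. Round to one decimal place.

bread: 20.6 × (5/4) = 20.6 × 1.250000 = 25.7500
tomatoes: 4.0 × (6/5) = 4.0 × 1.200000 = 4.8000
flour: 16.8 × (2/2) = 16.8 × 1.000000 = 16.8000
chicken: 21.0 × (11/11) = 21.0 × 1.000000 = 21.0000
toothpaste: 23.7 × (3/3) = 23.7 × 1.000000 = 23.7000
mobile plan: 13.9 × (11/16) = 13.9 × 0.687500 = 9.5563
Index = Σ wᵢ·(p₁ᵢ/p₀ᵢ) = 25.7500 + 4.8000 + 16.8000 + 21.0000 + 23.7000 + 9.5563 = 101.6063

101.6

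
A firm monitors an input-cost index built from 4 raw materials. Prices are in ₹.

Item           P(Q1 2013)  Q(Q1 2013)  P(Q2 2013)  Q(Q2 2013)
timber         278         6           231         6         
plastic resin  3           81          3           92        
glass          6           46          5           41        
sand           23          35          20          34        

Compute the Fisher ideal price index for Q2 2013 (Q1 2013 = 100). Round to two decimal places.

Laspeyres component (base-period weights):
ΣP(Q2 2013)Q(Q1 2013) = 231×6 + 3×81 + 5×46 + 20×35 = 1386 + 243 + 230 + 700 = 2559
ΣP(Q1 2013)Q(Q1 2013) = 278×6 + 3×81 + 6×46 + 23×35 = 1668 + 243 + 276 + 805 = 2992
L = 2559 / 2992 × 100 = 85.5281
Paasche component (current-period weights):
ΣP(Q2 2013)Q(Q2 2013) = 231×6 + 3×92 + 5×41 + 20×34 = 1386 + 276 + 205 + 680 = 2547
ΣP(Q1 2013)Q(Q2 2013) = 278×6 + 3×92 + 6×41 + 23×34 = 1668 + 276 + 246 + 782 = 2972
P = 2547 / 2972 × 100 = 85.6999
Fisher = √(L × P) = √(85.5281 × 85.6999) = 85.6139

85.61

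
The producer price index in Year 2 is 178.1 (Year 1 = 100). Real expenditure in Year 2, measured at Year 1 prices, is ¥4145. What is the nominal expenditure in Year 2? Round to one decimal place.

7382.2

Nominal = Real × (Index/100) = 4145 × (178.1/100)
        = 4145 × 1.781 = 7382.2450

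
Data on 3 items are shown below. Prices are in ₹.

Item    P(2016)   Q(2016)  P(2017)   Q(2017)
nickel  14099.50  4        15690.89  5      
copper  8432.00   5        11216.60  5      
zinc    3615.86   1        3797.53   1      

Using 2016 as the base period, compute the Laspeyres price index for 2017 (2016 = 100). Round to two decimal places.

120.03

Laspeyres price index uses base-period quantities as weights.
ΣP(2017)·Q(2016) = 15690.89×4 + 11216.60×5 + 3797.53×1 = 62763.56 + 56083 + 3797.53 = 122644.09
ΣP(2016)·Q(2016) = 14099.50×4 + 8432.00×5 + 3615.86×1 = 56398 + 42160 + 3615.86 = 102173.86
Index = 122644.09 / 102173.86 × 100 = 120.0347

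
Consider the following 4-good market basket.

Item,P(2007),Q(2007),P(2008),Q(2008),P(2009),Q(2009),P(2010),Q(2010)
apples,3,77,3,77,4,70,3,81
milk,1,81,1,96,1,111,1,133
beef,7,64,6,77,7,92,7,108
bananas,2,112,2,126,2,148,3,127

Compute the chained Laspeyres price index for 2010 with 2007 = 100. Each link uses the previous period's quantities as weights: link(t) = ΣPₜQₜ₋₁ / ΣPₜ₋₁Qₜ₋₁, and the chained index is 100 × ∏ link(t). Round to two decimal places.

Link 2007→2008:
ΣP(2008)Q(2007) = 3×77 + 1×81 + 6×64 + 2×112 = 231 + 81 + 384 + 224 = 920
ΣP(2007)Q(2007) = 3×77 + 1×81 + 7×64 + 2×112 = 231 + 81 + 448 + 224 = 984
link = 920/984 = 0.934959
Link 2008→2009:
ΣP(2009)Q(2008) = 4×77 + 1×96 + 7×77 + 2×126 = 308 + 96 + 539 + 252 = 1195
ΣP(2008)Q(2008) = 3×77 + 1×96 + 6×77 + 2×126 = 231 + 96 + 462 + 252 = 1041
link = 1195/1041 = 1.147935
Link 2009→2010:
ΣP(2010)Q(2009) = 3×70 + 1×111 + 7×92 + 3×148 = 210 + 111 + 644 + 444 = 1409
ΣP(2009)Q(2009) = 4×70 + 1×111 + 7×92 + 2×148 = 280 + 111 + 644 + 296 = 1331
link = 1409/1331 = 1.058603
Chained index = 100 × 0.934959 × 1.147935 × 1.058603 = 113.6169

113.62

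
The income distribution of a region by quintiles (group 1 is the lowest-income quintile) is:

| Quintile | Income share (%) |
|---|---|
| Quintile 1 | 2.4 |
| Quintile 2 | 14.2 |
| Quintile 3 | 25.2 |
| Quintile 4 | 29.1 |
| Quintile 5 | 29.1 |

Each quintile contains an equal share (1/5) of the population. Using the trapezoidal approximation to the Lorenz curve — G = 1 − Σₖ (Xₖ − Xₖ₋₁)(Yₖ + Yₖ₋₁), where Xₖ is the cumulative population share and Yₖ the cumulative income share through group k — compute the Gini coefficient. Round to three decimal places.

Cumulative income shares Yₖ: 0.0240, 0.1660, 0.4180, 0.7090, 1.0000
Σ (Xₖ−Xₖ₋₁)(Yₖ+Yₖ₋₁) = (1/5)(0.0240+0.0000) + (1/5)(0.1660+0.0240) + (1/5)(0.4180+0.1660) + (1/5)(0.7090+0.4180) + (1/5)(1.0000+0.7090)
  = 0.0048 + 0.0380 + 0.1168 + 0.2254 + 0.3418 = 0.7268
G = 1 − 0.7268 = 0.2732

0.273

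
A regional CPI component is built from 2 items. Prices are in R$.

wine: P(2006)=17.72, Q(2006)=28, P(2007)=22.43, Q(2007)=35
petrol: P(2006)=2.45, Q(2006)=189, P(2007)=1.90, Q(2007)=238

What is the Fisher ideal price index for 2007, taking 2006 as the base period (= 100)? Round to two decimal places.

Laspeyres component (base-period weights):
ΣP(2007)Q(2006) = 22.43×28 + 1.90×189 = 628.04 + 359.1 = 987.14
ΣP(2006)Q(2006) = 17.72×28 + 2.45×189 = 496.16 + 463.05 = 959.21
L = 987.14 / 959.21 × 100 = 102.9118
Paasche component (current-period weights):
ΣP(2007)Q(2007) = 22.43×35 + 1.90×238 = 785.05 + 452.2 = 1237.25
ΣP(2006)Q(2007) = 17.72×35 + 2.45×238 = 620.2 + 583.1 = 1203.3
P = 1237.25 / 1203.3 × 100 = 102.8214
Fisher = √(L × P) = √(102.9118 × 102.8214) = 102.8666

102.87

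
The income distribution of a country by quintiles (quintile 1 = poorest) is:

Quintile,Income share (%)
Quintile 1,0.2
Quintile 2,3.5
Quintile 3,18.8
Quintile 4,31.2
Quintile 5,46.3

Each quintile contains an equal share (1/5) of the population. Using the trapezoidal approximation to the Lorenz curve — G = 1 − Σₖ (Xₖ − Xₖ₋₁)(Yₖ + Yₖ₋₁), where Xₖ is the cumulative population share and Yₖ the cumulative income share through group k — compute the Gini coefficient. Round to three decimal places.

Cumulative income shares Yₖ: 0.0020, 0.0370, 0.2250, 0.5370, 1.0000
Σ (Xₖ−Xₖ₋₁)(Yₖ+Yₖ₋₁) = (1/5)(0.0020+0.0000) + (1/5)(0.0370+0.0020) + (1/5)(0.2250+0.0370) + (1/5)(0.5370+0.2250) + (1/5)(1.0000+0.5370)
  = 0.0004 + 0.0078 + 0.0524 + 0.1524 + 0.3074 = 0.5204
G = 1 − 0.5204 = 0.4796

0.480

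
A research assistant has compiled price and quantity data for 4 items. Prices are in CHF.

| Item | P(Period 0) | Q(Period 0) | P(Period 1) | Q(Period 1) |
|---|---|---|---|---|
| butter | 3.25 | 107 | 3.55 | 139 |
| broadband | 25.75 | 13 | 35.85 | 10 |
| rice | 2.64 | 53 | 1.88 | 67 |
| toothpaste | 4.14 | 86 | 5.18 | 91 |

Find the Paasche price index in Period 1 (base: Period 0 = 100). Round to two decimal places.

Paasche price index uses current-period quantities as weights.
ΣP(Period 1)·Q(Period 1) = 3.55×139 + 35.85×10 + 1.88×67 + 5.18×91 = 493.45 + 358.5 + 125.96 + 471.38 = 1449.29
ΣP(Period 0)·Q(Period 1) = 3.25×139 + 25.75×10 + 2.64×67 + 4.14×91 = 451.75 + 257.5 + 176.88 + 376.74 = 1262.87
Index = 1449.29 / 1262.87 × 100 = 114.7616

114.76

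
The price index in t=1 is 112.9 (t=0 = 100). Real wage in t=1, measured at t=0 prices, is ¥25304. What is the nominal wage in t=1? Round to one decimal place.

Nominal = Real × (Index/100) = 25304 × (112.9/100)
        = 25304 × 1.129 = 28568.2160

28568.2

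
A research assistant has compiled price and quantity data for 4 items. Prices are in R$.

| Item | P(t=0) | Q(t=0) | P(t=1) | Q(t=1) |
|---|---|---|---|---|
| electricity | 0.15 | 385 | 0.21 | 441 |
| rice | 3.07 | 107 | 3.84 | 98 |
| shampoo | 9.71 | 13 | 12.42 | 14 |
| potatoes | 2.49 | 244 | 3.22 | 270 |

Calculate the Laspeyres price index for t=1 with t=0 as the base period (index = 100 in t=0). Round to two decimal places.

Laspeyres price index uses base-period quantities as weights.
ΣP(t=1)·Q(t=0) = 0.21×385 + 3.84×107 + 12.42×13 + 3.22×244 = 80.85 + 410.88 + 161.46 + 785.68 = 1438.87
ΣP(t=0)·Q(t=0) = 0.15×385 + 3.07×107 + 9.71×13 + 2.49×244 = 57.75 + 328.49 + 126.23 + 607.56 = 1120.03
Index = 1438.87 / 1120.03 × 100 = 128.4671

128.47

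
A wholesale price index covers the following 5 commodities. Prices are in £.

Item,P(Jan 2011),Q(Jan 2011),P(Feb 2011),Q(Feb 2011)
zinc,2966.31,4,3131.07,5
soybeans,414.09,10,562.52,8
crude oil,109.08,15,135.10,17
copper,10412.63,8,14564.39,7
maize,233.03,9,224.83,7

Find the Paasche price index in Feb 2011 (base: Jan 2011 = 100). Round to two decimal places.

133.28

Paasche price index uses current-period quantities as weights.
ΣP(Feb 2011)·Q(Feb 2011) = 3131.07×5 + 562.52×8 + 135.10×17 + 14564.39×7 + 224.83×7 = 15655.35 + 4500.16 + 2296.7 + 101950.73 + 1573.81 = 125976.75
ΣP(Jan 2011)·Q(Feb 2011) = 2966.31×5 + 414.09×8 + 109.08×17 + 10412.63×7 + 233.03×7 = 14831.55 + 3312.72 + 1854.36 + 72888.41 + 1631.21 = 94518.25
Index = 125976.75 / 94518.25 × 100 = 133.2830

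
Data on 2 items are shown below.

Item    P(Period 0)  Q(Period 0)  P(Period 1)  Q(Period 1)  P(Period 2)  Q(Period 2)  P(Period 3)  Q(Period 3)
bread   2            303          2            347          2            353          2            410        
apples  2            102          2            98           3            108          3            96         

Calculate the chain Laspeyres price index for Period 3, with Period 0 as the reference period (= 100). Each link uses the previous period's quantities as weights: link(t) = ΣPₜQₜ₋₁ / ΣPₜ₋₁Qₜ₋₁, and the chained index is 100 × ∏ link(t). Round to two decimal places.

111.01

Link Period 0→Period 1:
ΣP(Period 1)Q(Period 0) = 2×303 + 2×102 = 606 + 204 = 810
ΣP(Period 0)Q(Period 0) = 2×303 + 2×102 = 606 + 204 = 810
link = 810/810 = 1.000000
Link Period 1→Period 2:
ΣP(Period 2)Q(Period 1) = 2×347 + 3×98 = 694 + 294 = 988
ΣP(Period 1)Q(Period 1) = 2×347 + 2×98 = 694 + 196 = 890
link = 988/890 = 1.110112
Link Period 2→Period 3:
ΣP(Period 3)Q(Period 2) = 2×353 + 3×108 = 706 + 324 = 1030
ΣP(Period 2)Q(Period 2) = 2×353 + 3×108 = 706 + 324 = 1030
link = 1030/1030 = 1.000000
Chained index = 100 × 1.000000 × 1.110112 × 1.000000 = 111.0112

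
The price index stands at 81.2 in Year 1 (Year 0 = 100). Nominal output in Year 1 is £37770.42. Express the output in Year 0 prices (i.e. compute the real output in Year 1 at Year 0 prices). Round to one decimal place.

46515.3

Real = Nominal ÷ (Index/100) = 37770.42 ÷ (81.2/100)
     = 37770.42 ÷ 0.812 = 46515.2956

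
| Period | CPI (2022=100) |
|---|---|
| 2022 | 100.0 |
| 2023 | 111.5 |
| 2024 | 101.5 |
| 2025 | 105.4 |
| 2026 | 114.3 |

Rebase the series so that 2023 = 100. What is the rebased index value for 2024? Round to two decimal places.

91.03

Rebased(2024) = 101.5 / 111.5 × 100 = 91.0314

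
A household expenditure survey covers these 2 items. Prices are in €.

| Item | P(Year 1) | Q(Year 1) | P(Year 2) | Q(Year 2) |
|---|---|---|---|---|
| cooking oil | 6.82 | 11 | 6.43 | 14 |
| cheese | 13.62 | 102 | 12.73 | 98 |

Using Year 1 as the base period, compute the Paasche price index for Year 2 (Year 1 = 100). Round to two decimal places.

Paasche price index uses current-period quantities as weights.
ΣP(Year 2)·Q(Year 2) = 6.43×14 + 12.73×98 = 90.02 + 1247.54 = 1337.56
ΣP(Year 1)·Q(Year 2) = 6.82×14 + 13.62×98 = 95.48 + 1334.76 = 1430.24
Index = 1337.56 / 1430.24 × 100 = 93.5200

93.52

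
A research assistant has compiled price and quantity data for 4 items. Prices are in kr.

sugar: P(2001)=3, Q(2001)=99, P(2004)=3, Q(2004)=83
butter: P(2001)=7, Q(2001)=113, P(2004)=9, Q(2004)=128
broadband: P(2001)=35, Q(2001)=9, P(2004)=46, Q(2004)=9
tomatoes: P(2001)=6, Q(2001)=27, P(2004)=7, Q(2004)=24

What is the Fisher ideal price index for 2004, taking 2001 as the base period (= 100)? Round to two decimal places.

Laspeyres component (base-period weights):
ΣP(2004)Q(2001) = 3×99 + 9×113 + 46×9 + 7×27 = 297 + 1017 + 414 + 189 = 1917
ΣP(2001)Q(2001) = 3×99 + 7×113 + 35×9 + 6×27 = 297 + 791 + 315 + 162 = 1565
L = 1917 / 1565 × 100 = 122.4920
Paasche component (current-period weights):
ΣP(2004)Q(2004) = 3×83 + 9×128 + 46×9 + 7×24 = 249 + 1152 + 414 + 168 = 1983
ΣP(2001)Q(2004) = 3×83 + 7×128 + 35×9 + 6×24 = 249 + 896 + 315 + 144 = 1604
P = 1983 / 1604 × 100 = 123.6284
Fisher = √(L × P) = √(122.4920 × 123.6284) = 123.0589

123.06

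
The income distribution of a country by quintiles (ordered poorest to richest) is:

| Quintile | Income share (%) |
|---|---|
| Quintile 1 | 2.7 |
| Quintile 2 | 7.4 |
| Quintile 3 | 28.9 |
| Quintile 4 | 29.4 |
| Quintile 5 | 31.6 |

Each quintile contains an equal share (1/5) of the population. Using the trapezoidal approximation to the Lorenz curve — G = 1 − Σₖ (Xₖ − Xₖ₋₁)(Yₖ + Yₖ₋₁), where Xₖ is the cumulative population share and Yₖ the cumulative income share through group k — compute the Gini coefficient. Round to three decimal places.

Cumulative income shares Yₖ: 0.0270, 0.1010, 0.3900, 0.6840, 1.0000
Σ (Xₖ−Xₖ₋₁)(Yₖ+Yₖ₋₁) = (1/5)(0.0270+0.0000) + (1/5)(0.1010+0.0270) + (1/5)(0.3900+0.1010) + (1/5)(0.6840+0.3900) + (1/5)(1.0000+0.6840)
  = 0.0054 + 0.0256 + 0.0982 + 0.2148 + 0.3368 = 0.6808
G = 1 − 0.6808 = 0.3192

0.319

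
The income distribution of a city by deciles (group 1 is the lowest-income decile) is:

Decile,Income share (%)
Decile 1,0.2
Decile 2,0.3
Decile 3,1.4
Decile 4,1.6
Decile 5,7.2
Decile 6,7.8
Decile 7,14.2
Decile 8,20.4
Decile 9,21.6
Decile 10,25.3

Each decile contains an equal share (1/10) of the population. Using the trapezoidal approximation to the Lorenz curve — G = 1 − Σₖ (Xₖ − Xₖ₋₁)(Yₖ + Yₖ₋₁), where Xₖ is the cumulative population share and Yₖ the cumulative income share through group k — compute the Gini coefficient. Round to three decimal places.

0.508

Cumulative income shares Yₖ: 0.0020, 0.0050, 0.0190, 0.0350, 0.1070, 0.1850, 0.3270, 0.5310, 0.7470, 1.0000
Σ (Xₖ−Xₖ₋₁)(Yₖ+Yₖ₋₁) = (1/10)(0.0020+0.0000) + (1/10)(0.0050+0.0020) + (1/10)(0.0190+0.0050) + (1/10)(0.0350+0.0190) + (1/10)(0.1070+0.0350) + (1/10)(0.1850+0.1070) + (1/10)(0.3270+0.1850) + (1/10)(0.5310+0.3270) + (1/10)(0.7470+0.5310) + (1/10)(1.0000+0.7470)
  = 0.0002 + 0.0007 + 0.0024 + 0.0054 + 0.0142 + 0.0292 + 0.0512 + 0.0858 + 0.1278 + 0.1747 = 0.4916
G = 1 − 0.4916 = 0.5084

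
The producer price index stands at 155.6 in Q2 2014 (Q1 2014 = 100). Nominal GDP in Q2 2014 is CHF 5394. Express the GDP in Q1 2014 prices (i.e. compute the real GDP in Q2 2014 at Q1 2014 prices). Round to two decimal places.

3466.58

Real = Nominal ÷ (Index/100) = 5394 ÷ (155.6/100)
     = 5394 ÷ 1.556 = 3466.5810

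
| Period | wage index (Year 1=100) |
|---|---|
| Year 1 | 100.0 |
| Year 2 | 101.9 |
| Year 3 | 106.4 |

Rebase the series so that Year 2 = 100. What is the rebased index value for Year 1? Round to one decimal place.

98.1

Rebased(Year 1) = 100.0 / 101.9 × 100 = 98.1354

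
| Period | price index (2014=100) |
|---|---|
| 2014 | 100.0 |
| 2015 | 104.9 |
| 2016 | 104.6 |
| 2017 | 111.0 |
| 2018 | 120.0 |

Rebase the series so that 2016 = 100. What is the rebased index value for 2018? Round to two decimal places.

Rebased(2018) = 120.0 / 104.6 × 100 = 114.7228

114.72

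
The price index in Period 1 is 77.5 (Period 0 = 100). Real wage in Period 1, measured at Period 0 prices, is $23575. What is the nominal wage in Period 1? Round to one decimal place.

18270.6

Nominal = Real × (Index/100) = 23575 × (77.5/100)
        = 23575 × 0.775 = 18270.6250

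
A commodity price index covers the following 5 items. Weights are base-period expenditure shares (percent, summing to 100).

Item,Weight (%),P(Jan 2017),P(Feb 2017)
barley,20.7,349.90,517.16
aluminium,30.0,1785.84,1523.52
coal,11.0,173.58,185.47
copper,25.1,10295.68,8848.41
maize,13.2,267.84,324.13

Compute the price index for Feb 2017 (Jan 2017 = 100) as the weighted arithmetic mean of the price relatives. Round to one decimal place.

barley: 20.7 × (517.16/349.90) = 20.7 × 1.478022 = 30.5951
aluminium: 30.0 × (1523.52/1785.84) = 30.0 × 0.853111 = 25.5933
coal: 11.0 × (185.47/173.58) = 11.0 × 1.068499 = 11.7535
copper: 25.1 × (8848.41/10295.68) = 25.1 × 0.859429 = 21.5717
maize: 13.2 × (324.13/267.84) = 13.2 × 1.210163 = 15.9741
Index = Σ wᵢ·(p₁ᵢ/p₀ᵢ) = 30.5951 + 25.5933 + 11.7535 + 21.5717 + 15.9741 = 105.4877

105.5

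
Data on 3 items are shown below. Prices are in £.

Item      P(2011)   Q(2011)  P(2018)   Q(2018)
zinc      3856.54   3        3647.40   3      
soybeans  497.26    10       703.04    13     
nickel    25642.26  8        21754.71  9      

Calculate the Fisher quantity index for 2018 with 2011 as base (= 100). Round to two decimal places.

Laspeyres component (base-period weights):
ΣP(2011)Q(2018) = 3856.54×3 + 497.26×13 + 25642.26×9 = 11569.62 + 6464.38 + 230780.34 = 248814.34
ΣP(2011)Q(2011) = 3856.54×3 + 497.26×10 + 25642.26×8 = 11569.62 + 4972.6 + 205138.08 = 221680.3
L = 248814.34 / 221680.3 × 100 = 112.2402
Paasche component (current-period weights):
ΣP(2018)Q(2018) = 3647.40×3 + 703.04×13 + 21754.71×9 = 10942.2 + 9139.52 + 195792.39 = 215874.11
ΣP(2018)Q(2011) = 3647.40×3 + 703.04×10 + 21754.71×8 = 10942.2 + 7030.4 + 174037.68 = 192010.28
P = 215874.11 / 192010.28 × 100 = 112.4284
Fisher = √(L × P) = √(112.2402 × 112.4284) = 112.3343

112.33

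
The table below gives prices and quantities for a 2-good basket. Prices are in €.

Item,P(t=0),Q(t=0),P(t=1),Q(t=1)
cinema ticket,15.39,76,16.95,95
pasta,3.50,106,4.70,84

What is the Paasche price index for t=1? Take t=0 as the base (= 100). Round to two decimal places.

Paasche price index uses current-period quantities as weights.
ΣP(t=1)·Q(t=1) = 16.95×95 + 4.70×84 = 1610.25 + 394.8 = 2005.05
ΣP(t=0)·Q(t=1) = 15.39×95 + 3.50×84 = 1462.05 + 294 = 1756.05
Index = 2005.05 / 1756.05 × 100 = 114.1796

114.18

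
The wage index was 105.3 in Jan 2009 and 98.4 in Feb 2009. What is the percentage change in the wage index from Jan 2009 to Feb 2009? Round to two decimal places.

Change = (98.4 − 105.3) / 105.3 × 100
       = -6.9 / 105.3 × 100 = -6.5527%

-6.55%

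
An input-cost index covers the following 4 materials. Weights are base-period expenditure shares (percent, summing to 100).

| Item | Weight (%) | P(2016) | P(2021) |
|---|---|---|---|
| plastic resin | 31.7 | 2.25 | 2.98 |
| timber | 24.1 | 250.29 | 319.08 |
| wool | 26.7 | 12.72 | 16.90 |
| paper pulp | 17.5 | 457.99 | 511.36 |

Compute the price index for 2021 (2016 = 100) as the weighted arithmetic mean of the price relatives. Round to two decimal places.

127.72

plastic resin: 31.7 × (2.98/2.25) = 31.7 × 1.324444 = 41.9849
timber: 24.1 × (319.08/250.29) = 24.1 × 1.274841 = 30.7237
wool: 26.7 × (16.90/12.72) = 26.7 × 1.328616 = 35.4741
paper pulp: 17.5 × (511.36/457.99) = 17.5 × 1.116531 = 19.5393
Index = Σ wᵢ·(p₁ᵢ/p₀ᵢ) = 41.9849 + 30.7237 + 35.4741 + 19.5393 = 127.7219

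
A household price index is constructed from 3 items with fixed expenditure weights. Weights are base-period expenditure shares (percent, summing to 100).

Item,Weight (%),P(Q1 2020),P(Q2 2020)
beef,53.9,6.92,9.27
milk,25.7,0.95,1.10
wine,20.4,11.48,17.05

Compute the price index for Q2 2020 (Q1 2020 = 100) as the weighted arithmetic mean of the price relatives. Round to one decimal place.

beef: 53.9 × (9.27/6.92) = 53.9 × 1.339595 = 72.2042
milk: 25.7 × (1.10/0.95) = 25.7 × 1.157895 = 29.7579
wine: 20.4 × (17.05/11.48) = 20.4 × 1.485192 = 30.2979
Index = Σ wᵢ·(p₁ᵢ/p₀ᵢ) = 72.2042 + 29.7579 + 30.2979 = 132.2600

132.3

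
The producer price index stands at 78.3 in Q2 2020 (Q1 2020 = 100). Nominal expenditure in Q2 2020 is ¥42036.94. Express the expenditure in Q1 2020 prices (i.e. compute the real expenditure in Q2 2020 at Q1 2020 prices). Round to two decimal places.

Real = Nominal ÷ (Index/100) = 42036.94 ÷ (78.3/100)
     = 42036.94 ÷ 0.783 = 53687.0243

53687.02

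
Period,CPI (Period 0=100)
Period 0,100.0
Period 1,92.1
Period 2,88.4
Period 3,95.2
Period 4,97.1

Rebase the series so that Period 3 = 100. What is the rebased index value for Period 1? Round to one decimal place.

96.7

Rebased(Period 1) = 92.1 / 95.2 × 100 = 96.7437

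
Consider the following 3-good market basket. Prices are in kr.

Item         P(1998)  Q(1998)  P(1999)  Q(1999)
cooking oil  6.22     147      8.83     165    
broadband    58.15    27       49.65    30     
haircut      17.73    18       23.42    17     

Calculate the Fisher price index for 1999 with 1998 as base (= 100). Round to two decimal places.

Laspeyres component (base-period weights):
ΣP(1999)Q(1998) = 8.83×147 + 49.65×27 + 23.42×18 = 1298.01 + 1340.55 + 421.56 = 3060.12
ΣP(1998)Q(1998) = 6.22×147 + 58.15×27 + 17.73×18 = 914.34 + 1570.05 + 319.14 = 2803.53
L = 3060.12 / 2803.53 × 100 = 109.1524
Paasche component (current-period weights):
ΣP(1999)Q(1999) = 8.83×165 + 49.65×30 + 23.42×17 = 1456.95 + 1489.5 + 398.14 = 3344.59
ΣP(1998)Q(1999) = 6.22×165 + 58.15×30 + 17.73×17 = 1026.3 + 1744.5 + 301.41 = 3072.21
P = 3344.59 / 3072.21 × 100 = 108.8659
Fisher = √(L × P) = √(109.1524 × 108.8659) = 109.0091

109.01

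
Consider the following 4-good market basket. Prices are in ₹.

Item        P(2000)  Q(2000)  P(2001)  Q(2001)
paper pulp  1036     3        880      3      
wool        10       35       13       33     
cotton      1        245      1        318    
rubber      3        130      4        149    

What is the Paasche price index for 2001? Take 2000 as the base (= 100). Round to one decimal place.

94.8

Paasche price index uses current-period quantities as weights.
ΣP(2001)·Q(2001) = 880×3 + 13×33 + 1×318 + 4×149 = 2640 + 429 + 318 + 596 = 3983
ΣP(2000)·Q(2001) = 1036×3 + 10×33 + 1×318 + 3×149 = 3108 + 330 + 318 + 447 = 4203
Index = 3983 / 4203 × 100 = 94.7656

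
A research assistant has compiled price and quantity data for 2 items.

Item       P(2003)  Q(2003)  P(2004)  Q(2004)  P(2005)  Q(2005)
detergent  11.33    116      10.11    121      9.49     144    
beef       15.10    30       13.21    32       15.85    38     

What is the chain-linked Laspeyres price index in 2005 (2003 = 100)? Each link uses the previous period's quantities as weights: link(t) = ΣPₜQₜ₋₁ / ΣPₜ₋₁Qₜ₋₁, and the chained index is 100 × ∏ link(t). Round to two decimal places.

89.29

Link 2003→2004:
ΣP(2004)Q(2003) = 10.11×116 + 13.21×30 = 1172.76 + 396.3 = 1569.06
ΣP(2003)Q(2003) = 11.33×116 + 15.10×30 = 1314.28 + 453 = 1767.28
link = 1569.06/1767.28 = 0.887839
Link 2004→2005:
ΣP(2005)Q(2004) = 9.49×121 + 15.85×32 = 1148.29 + 507.2 = 1655.49
ΣP(2004)Q(2004) = 10.11×121 + 13.21×32 = 1223.31 + 422.72 = 1646.03
link = 1655.49/1646.03 = 1.005747
Chained index = 100 × 0.887839 × 1.005747 = 89.2941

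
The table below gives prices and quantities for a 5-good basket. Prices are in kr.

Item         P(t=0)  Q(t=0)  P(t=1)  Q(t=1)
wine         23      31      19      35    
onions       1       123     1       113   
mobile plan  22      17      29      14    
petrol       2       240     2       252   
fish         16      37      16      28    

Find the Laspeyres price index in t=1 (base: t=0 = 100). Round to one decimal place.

99.8

Laspeyres price index uses base-period quantities as weights.
ΣP(t=1)·Q(t=0) = 19×31 + 1×123 + 29×17 + 2×240 + 16×37 = 589 + 123 + 493 + 480 + 592 = 2277
ΣP(t=0)·Q(t=0) = 23×31 + 1×123 + 22×17 + 2×240 + 16×37 = 713 + 123 + 374 + 480 + 592 = 2282
Index = 2277 / 2282 × 100 = 99.7809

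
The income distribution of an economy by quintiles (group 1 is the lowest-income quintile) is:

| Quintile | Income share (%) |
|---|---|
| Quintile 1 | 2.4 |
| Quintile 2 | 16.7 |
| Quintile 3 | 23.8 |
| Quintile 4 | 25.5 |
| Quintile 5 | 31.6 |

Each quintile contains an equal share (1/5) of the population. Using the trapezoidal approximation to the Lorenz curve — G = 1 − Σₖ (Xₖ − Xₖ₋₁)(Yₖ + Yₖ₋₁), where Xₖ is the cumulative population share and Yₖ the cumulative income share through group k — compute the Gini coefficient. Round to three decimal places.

0.269

Cumulative income shares Yₖ: 0.0240, 0.1910, 0.4290, 0.6840, 1.0000
Σ (Xₖ−Xₖ₋₁)(Yₖ+Yₖ₋₁) = (1/5)(0.0240+0.0000) + (1/5)(0.1910+0.0240) + (1/5)(0.4290+0.1910) + (1/5)(0.6840+0.4290) + (1/5)(1.0000+0.6840)
  = 0.0048 + 0.0430 + 0.1240 + 0.2226 + 0.3368 = 0.7312
G = 1 − 0.7312 = 0.2688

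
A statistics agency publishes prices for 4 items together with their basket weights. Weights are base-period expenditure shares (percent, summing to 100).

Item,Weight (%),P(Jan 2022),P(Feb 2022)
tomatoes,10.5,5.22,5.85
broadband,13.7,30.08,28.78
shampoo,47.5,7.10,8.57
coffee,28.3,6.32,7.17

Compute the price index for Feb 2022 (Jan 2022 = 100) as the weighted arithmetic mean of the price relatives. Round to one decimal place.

114.3

tomatoes: 10.5 × (5.85/5.22) = 10.5 × 1.120690 = 11.7672
broadband: 13.7 × (28.78/30.08) = 13.7 × 0.956782 = 13.1079
shampoo: 47.5 × (8.57/7.10) = 47.5 × 1.207042 = 57.3345
coffee: 28.3 × (7.17/6.32) = 28.3 × 1.134494 = 32.1062
Index = Σ wᵢ·(p₁ᵢ/p₀ᵢ) = 11.7672 + 13.1079 + 57.3345 + 32.1062 = 114.3158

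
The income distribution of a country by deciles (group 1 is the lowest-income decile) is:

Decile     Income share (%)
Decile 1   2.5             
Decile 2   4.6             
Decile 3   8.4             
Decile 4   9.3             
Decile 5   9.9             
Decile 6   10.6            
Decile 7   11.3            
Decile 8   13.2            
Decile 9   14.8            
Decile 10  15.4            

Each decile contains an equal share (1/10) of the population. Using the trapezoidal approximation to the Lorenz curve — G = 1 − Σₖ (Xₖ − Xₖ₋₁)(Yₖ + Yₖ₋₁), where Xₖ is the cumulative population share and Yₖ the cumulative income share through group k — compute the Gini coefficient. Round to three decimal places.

Cumulative income shares Yₖ: 0.0250, 0.0710, 0.1550, 0.2480, 0.3470, 0.4530, 0.5660, 0.6980, 0.8460, 1.0000
Σ (Xₖ−Xₖ₋₁)(Yₖ+Yₖ₋₁) = (1/10)(0.0250+0.0000) + (1/10)(0.0710+0.0250) + (1/10)(0.1550+0.0710) + (1/10)(0.2480+0.1550) + (1/10)(0.3470+0.2480) + (1/10)(0.4530+0.3470) + (1/10)(0.5660+0.4530) + (1/10)(0.6980+0.5660) + (1/10)(0.8460+0.6980) + (1/10)(1.0000+0.8460)
  = 0.0025 + 0.0096 + 0.0226 + 0.0403 + 0.0595 + 0.0800 + 0.1019 + 0.1264 + 0.1544 + 0.1846 = 0.7818
G = 1 − 0.7818 = 0.2182

0.218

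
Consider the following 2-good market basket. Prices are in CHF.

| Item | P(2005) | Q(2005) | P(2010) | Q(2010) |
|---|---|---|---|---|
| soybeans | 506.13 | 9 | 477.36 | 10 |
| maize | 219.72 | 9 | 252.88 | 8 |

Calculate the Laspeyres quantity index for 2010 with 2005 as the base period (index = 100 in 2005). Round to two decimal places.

104.38

Laspeyres quantity index uses base-period prices as weights.
ΣP(2005)·Q(2010) = 506.13×10 + 219.72×8 = 5061.3 + 1757.76 = 6819.06
ΣP(2005)·Q(2005) = 506.13×9 + 219.72×9 = 4555.17 + 1977.48 = 6532.65
Index = 6819.06 / 6532.65 × 100 = 104.3843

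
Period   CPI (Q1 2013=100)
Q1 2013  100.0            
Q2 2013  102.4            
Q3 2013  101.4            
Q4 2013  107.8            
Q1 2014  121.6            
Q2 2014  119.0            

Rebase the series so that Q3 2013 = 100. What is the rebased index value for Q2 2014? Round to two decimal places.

117.36

Rebased(Q2 2014) = 119.0 / 101.4 × 100 = 117.3570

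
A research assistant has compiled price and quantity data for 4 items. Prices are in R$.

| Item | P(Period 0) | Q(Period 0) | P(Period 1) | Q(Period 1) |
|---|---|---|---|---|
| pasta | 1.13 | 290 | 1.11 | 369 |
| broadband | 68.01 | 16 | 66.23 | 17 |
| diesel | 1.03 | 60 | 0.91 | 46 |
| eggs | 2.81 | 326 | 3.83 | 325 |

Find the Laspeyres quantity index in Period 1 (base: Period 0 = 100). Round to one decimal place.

Laspeyres quantity index uses base-period prices as weights.
ΣP(Period 0)·Q(Period 1) = 1.13×369 + 68.01×17 + 1.03×46 + 2.81×325 = 416.97 + 1156.17 + 47.38 + 913.25 = 2533.77
ΣP(Period 0)·Q(Period 0) = 1.13×290 + 68.01×16 + 1.03×60 + 2.81×326 = 327.7 + 1088.16 + 61.8 + 916.06 = 2393.72
Index = 2533.77 / 2393.72 × 100 = 105.8507

105.9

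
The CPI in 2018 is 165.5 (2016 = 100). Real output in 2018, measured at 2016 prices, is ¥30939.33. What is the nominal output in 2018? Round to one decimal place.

51204.6

Nominal = Real × (Index/100) = 30939.33 × (165.5/100)
        = 30939.33 × 1.655 = 51204.5912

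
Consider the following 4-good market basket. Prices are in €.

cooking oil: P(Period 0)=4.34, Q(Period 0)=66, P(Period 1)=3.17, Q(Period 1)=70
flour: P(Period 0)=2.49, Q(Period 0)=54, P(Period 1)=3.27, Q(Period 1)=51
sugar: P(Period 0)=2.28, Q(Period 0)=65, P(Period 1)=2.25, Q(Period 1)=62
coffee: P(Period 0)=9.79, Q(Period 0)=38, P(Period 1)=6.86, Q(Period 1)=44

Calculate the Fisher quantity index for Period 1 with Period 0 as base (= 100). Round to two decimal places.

105.63

Laspeyres component (base-period weights):
ΣP(Period 0)Q(Period 1) = 4.34×70 + 2.49×51 + 2.28×62 + 9.79×44 = 303.8 + 126.99 + 141.36 + 430.76 = 1002.91
ΣP(Period 0)Q(Period 0) = 4.34×66 + 2.49×54 + 2.28×65 + 9.79×38 = 286.44 + 134.46 + 148.2 + 372.02 = 941.12
L = 1002.91 / 941.12 × 100 = 106.5656
Paasche component (current-period weights):
ΣP(Period 1)Q(Period 1) = 3.17×70 + 3.27×51 + 2.25×62 + 6.86×44 = 221.9 + 166.77 + 139.5 + 301.84 = 830.01
ΣP(Period 1)Q(Period 0) = 3.17×66 + 3.27×54 + 2.25×65 + 6.86×38 = 209.22 + 176.58 + 146.25 + 260.68 = 792.73
P = 830.01 / 792.73 × 100 = 104.7027
Fisher = √(L × P) = √(106.5656 × 104.7027) = 105.6301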